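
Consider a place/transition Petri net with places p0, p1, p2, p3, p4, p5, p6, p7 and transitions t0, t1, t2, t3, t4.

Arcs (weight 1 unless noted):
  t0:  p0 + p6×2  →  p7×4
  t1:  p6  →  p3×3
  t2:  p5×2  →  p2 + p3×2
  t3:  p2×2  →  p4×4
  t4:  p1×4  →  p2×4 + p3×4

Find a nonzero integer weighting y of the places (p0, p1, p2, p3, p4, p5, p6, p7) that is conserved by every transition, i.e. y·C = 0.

Incidence matrix C (rows=places, cols=transitions):
       t0   t1   t2   t3   t4
   p0  -1    0    0    0    0
   p1   0    0    0    0   -4
   p2   0    0    1   -2    4
   p3   0    3    2    0    4
   p4   0    0    0    4    0
   p5   0    0   -2    0    0
   p6  -2   -1    0    0    0
   p7   4    0    0    0    0

Candidate y = [0, 2, 2, 0, 1, 1, 0, 0]; check y·C column-wise:
  col t0: 0·-1 + 2·0 + 2·0 + 1·0 + 1·0 + 0·-2 + 0·4 = 0
  col t1: 2·0 + 2·0 + 0·3 + 1·0 + 1·0 + 0·-1 = 0
  col t2: 2·0 + 2·1 + 0·2 + 1·0 + 1·-2 = 0
  col t3: 2·0 + 2·-2 + 1·4 + 1·0 = 0
  col t4: 2·-4 + 2·4 + 0·4 + 1·0 + 1·0 = 0

y = (p0:0, p1:2, p2:2, p3:0, p4:1, p5:1, p6:0, p7:0)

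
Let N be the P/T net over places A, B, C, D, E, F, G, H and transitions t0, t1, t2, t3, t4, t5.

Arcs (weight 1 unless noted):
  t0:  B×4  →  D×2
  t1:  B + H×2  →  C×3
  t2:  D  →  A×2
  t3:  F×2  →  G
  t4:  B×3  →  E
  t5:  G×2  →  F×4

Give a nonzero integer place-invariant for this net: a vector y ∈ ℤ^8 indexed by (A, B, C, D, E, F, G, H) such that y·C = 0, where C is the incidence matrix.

Incidence matrix C (rows=places, cols=transitions):
       t0   t1   t2   t3   t4   t5
    A   0    0    2    0    0    0
    B  -4   -1    0    0   -3    0
    C   0    3    0    0    0    0
    D   2    0   -1    0    0    0
    E   0    0    0    0    1    0
    F   0    0    0   -2    0    4
    G   0    0    0    1    0   -2
    H   0   -2    0    0    0    0

Candidate y = [3, 3, 1, 6, 9, 0, 0, 0]; check y·C column-wise:
  col t0: 3·0 + 3·-4 + 1·0 + 6·2 + 9·0 = 0
  col t1: 3·0 + 3·-1 + 1·3 + 6·0 + 9·0 + 0·-2 = 0
  col t2: 3·2 + 3·0 + 1·0 + 6·-1 + 9·0 = 0
  col t3: 3·0 + 3·0 + 1·0 + 6·0 + 9·0 + 0·-2 + 0·1 = 0
  col t4: 3·0 + 3·-3 + 1·0 + 6·0 + 9·1 = 0
  col t5: 3·0 + 3·0 + 1·0 + 6·0 + 9·0 + 0·4 + 0·-2 = 0

y = (A:3, B:3, C:1, D:6, E:9, F:0, G:0, H:0)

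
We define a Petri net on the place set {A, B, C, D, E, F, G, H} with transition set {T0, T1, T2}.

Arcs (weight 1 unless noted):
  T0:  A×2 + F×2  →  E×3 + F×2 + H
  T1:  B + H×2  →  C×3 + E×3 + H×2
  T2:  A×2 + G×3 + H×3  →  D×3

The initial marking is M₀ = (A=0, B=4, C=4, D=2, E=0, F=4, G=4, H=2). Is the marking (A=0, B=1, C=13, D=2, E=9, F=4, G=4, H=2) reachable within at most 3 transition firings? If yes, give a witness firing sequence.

step 1: fire T1:  (A=0, B=4, C=4, D=2, E=0, F=4, G=4, H=2) → (A=0, B=3, C=7, D=2, E=3, F=4, G=4, H=2)
step 2: fire T1:  (A=0, B=3, C=7, D=2, E=3, F=4, G=4, H=2) → (A=0, B=2, C=10, D=2, E=6, F=4, G=4, H=2)
step 3: fire T1:  (A=0, B=2, C=10, D=2, E=6, F=4, G=4, H=2) → (A=0, B=1, C=13, D=2, E=9, F=4, G=4, H=2)

YES — reachable via ⟨T1, T1, T1⟩ (3 firings)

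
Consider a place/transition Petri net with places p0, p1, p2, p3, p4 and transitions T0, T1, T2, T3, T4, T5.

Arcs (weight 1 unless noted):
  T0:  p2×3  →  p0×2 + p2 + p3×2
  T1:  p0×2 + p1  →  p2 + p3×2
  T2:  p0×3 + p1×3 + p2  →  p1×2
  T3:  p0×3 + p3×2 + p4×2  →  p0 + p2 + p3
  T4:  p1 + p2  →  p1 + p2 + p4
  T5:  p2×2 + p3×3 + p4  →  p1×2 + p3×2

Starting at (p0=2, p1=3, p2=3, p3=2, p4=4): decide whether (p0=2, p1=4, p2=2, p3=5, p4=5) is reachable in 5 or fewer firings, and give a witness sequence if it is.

depth 0: 1 marking
depth 1: 4 markings reached so far
depth 2: 11 markings reached so far
depth 3: 23 markings reached so far
depth 4: 39 markings reached so far
depth 5: 57 markings reached so far
target is not among the 57 markings reachable within 5 steps

NO — not reachable within 5 firings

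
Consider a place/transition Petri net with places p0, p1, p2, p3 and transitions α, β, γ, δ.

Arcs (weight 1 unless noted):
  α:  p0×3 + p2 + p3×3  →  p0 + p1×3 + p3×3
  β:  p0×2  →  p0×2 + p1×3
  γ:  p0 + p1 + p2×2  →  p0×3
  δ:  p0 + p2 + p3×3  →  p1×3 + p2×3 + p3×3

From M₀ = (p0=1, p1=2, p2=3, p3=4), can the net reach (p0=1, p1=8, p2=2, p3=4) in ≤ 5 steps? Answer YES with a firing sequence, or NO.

NO — not reachable within 5 firings

depth 0: 1 marking
depth 1: 3 markings reached so far
depth 2: 6 markings reached so far
depth 3: 11 markings reached so far
depth 4: 19 markings reached so far
depth 5: 30 markings reached so far
target is not among the 30 markings reachable within 5 steps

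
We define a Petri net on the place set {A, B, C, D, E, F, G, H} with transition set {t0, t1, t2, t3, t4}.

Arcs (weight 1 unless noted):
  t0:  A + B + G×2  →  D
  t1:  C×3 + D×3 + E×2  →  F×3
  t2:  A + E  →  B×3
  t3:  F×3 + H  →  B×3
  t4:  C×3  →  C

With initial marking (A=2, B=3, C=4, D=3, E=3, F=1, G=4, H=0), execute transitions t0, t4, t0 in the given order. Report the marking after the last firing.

step 1: fire t0:  (A=2, B=3, C=4, D=3, E=3, F=1, G=4, H=0) → (A=1, B=2, C=4, D=4, E=3, F=1, G=2, H=0)
step 2: fire t4:  (A=1, B=2, C=4, D=4, E=3, F=1, G=2, H=0) → (A=1, B=2, C=2, D=4, E=3, F=1, G=2, H=0)
step 3: fire t0:  (A=1, B=2, C=2, D=4, E=3, F=1, G=2, H=0) → (A=0, B=1, C=2, D=5, E=3, F=1, G=0, H=0)

(A=0, B=1, C=2, D=5, E=3, F=1, G=0, H=0)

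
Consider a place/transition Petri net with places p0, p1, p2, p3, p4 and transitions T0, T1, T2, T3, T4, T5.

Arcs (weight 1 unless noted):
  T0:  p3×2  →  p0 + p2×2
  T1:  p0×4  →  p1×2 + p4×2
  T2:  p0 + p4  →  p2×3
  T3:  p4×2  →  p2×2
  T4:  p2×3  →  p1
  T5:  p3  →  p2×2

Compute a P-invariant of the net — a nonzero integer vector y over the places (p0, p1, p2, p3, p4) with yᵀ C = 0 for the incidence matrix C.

y = (p0:2, p1:3, p2:1, p3:2, p4:1)

Incidence matrix C (rows=places, cols=transitions):
       T0   T1   T2   T3   T4   T5
   p0   1   -4   -1    0    0    0
   p1   0    2    0    0    1    0
   p2   2    0    3    2   -3    2
   p3  -2    0    0    0    0   -1
   p4   0    2   -1   -2    0    0

Candidate y = [2, 3, 1, 2, 1]; check y·C column-wise:
  col T0: 2·1 + 3·0 + 1·2 + 2·-2 + 1·0 = 0
  col T1: 2·-4 + 3·2 + 1·0 + 2·0 + 1·2 = 0
  col T2: 2·-1 + 3·0 + 1·3 + 2·0 + 1·-1 = 0
  col T3: 2·0 + 3·0 + 1·2 + 2·0 + 1·-2 = 0
  col T4: 2·0 + 3·1 + 1·-3 + 2·0 + 1·0 = 0
  col T5: 2·0 + 3·0 + 1·2 + 2·-1 + 1·0 = 0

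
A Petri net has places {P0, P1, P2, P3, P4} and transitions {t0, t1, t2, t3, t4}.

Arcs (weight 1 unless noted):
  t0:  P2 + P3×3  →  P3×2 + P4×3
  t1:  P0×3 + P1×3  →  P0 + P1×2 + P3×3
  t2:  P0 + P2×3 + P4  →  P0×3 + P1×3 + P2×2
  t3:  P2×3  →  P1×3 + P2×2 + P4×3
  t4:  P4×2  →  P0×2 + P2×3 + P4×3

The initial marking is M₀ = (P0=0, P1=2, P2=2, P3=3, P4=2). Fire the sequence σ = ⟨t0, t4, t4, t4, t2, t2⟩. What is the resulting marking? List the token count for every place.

(P0=10, P1=8, P2=8, P3=2, P4=6)

step 1: fire t0:  (P0=0, P1=2, P2=2, P3=3, P4=2) → (P0=0, P1=2, P2=1, P3=2, P4=5)
step 2: fire t4:  (P0=0, P1=2, P2=1, P3=2, P4=5) → (P0=2, P1=2, P2=4, P3=2, P4=6)
step 3: fire t4:  (P0=2, P1=2, P2=4, P3=2, P4=6) → (P0=4, P1=2, P2=7, P3=2, P4=7)
step 4: fire t4:  (P0=4, P1=2, P2=7, P3=2, P4=7) → (P0=6, P1=2, P2=10, P3=2, P4=8)
step 5: fire t2:  (P0=6, P1=2, P2=10, P3=2, P4=8) → (P0=8, P1=5, P2=9, P3=2, P4=7)
step 6: fire t2:  (P0=8, P1=5, P2=9, P3=2, P4=7) → (P0=10, P1=8, P2=8, P3=2, P4=6)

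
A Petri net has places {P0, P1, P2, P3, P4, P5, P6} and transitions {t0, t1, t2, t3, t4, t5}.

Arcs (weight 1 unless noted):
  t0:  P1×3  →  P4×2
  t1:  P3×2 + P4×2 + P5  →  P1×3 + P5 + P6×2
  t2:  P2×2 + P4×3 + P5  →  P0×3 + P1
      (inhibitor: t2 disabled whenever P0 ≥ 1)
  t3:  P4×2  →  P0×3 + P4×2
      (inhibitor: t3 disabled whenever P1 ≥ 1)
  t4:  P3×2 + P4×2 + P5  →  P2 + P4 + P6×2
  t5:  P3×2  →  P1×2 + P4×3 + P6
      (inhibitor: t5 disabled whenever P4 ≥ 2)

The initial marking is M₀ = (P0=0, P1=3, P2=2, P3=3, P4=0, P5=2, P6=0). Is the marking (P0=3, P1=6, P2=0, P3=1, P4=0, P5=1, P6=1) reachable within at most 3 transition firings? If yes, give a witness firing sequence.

YES — reachable via ⟨t5, t2⟩ (2 firings)

step 1: fire t5:  (P0=0, P1=3, P2=2, P3=3, P4=0, P5=2, P6=0) → (P0=0, P1=5, P2=2, P3=1, P4=3, P5=2, P6=1)
step 2: fire t2:  (P0=0, P1=5, P2=2, P3=1, P4=3, P5=2, P6=1) → (P0=3, P1=6, P2=0, P3=1, P4=0, P5=1, P6=1)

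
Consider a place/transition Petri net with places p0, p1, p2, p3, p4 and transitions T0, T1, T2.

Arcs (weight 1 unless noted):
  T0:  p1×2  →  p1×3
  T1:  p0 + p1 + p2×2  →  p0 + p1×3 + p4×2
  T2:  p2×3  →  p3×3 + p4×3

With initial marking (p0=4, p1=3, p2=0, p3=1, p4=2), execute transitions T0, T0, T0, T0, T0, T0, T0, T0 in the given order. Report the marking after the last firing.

step 1: fire T0:  (p0=4, p1=3, p2=0, p3=1, p4=2) → (p0=4, p1=4, p2=0, p3=1, p4=2)
step 2: fire T0:  (p0=4, p1=4, p2=0, p3=1, p4=2) → (p0=4, p1=5, p2=0, p3=1, p4=2)
step 3: fire T0:  (p0=4, p1=5, p2=0, p3=1, p4=2) → (p0=4, p1=6, p2=0, p3=1, p4=2)
step 4: fire T0:  (p0=4, p1=6, p2=0, p3=1, p4=2) → (p0=4, p1=7, p2=0, p3=1, p4=2)
step 5: fire T0:  (p0=4, p1=7, p2=0, p3=1, p4=2) → (p0=4, p1=8, p2=0, p3=1, p4=2)
step 6: fire T0:  (p0=4, p1=8, p2=0, p3=1, p4=2) → (p0=4, p1=9, p2=0, p3=1, p4=2)
step 7: fire T0:  (p0=4, p1=9, p2=0, p3=1, p4=2) → (p0=4, p1=10, p2=0, p3=1, p4=2)
step 8: fire T0:  (p0=4, p1=10, p2=0, p3=1, p4=2) → (p0=4, p1=11, p2=0, p3=1, p4=2)

(p0=4, p1=11, p2=0, p3=1, p4=2)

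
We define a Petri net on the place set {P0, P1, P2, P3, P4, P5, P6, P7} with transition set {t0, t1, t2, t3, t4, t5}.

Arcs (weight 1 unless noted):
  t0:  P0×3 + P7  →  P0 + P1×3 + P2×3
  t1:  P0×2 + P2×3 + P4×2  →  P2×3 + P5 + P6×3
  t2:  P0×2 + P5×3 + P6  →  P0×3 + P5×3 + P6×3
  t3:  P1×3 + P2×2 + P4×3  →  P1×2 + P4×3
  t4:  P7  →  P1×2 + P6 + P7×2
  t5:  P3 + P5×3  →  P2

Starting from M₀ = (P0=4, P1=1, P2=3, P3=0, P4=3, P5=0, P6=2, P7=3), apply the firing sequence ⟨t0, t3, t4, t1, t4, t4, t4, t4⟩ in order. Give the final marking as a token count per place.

(P0=0, P1=13, P2=4, P3=0, P4=1, P5=1, P6=10, P7=7)

step 1: fire t0:  (P0=4, P1=1, P2=3, P3=0, P4=3, P5=0, P6=2, P7=3) → (P0=2, P1=4, P2=6, P3=0, P4=3, P5=0, P6=2, P7=2)
step 2: fire t3:  (P0=2, P1=4, P2=6, P3=0, P4=3, P5=0, P6=2, P7=2) → (P0=2, P1=3, P2=4, P3=0, P4=3, P5=0, P6=2, P7=2)
step 3: fire t4:  (P0=2, P1=3, P2=4, P3=0, P4=3, P5=0, P6=2, P7=2) → (P0=2, P1=5, P2=4, P3=0, P4=3, P5=0, P6=3, P7=3)
step 4: fire t1:  (P0=2, P1=5, P2=4, P3=0, P4=3, P5=0, P6=3, P7=3) → (P0=0, P1=5, P2=4, P3=0, P4=1, P5=1, P6=6, P7=3)
step 5: fire t4:  (P0=0, P1=5, P2=4, P3=0, P4=1, P5=1, P6=6, P7=3) → (P0=0, P1=7, P2=4, P3=0, P4=1, P5=1, P6=7, P7=4)
step 6: fire t4:  (P0=0, P1=7, P2=4, P3=0, P4=1, P5=1, P6=7, P7=4) → (P0=0, P1=9, P2=4, P3=0, P4=1, P5=1, P6=8, P7=5)
step 7: fire t4:  (P0=0, P1=9, P2=4, P3=0, P4=1, P5=1, P6=8, P7=5) → (P0=0, P1=11, P2=4, P3=0, P4=1, P5=1, P6=9, P7=6)
step 8: fire t4:  (P0=0, P1=11, P2=4, P3=0, P4=1, P5=1, P6=9, P7=6) → (P0=0, P1=13, P2=4, P3=0, P4=1, P5=1, P6=10, P7=7)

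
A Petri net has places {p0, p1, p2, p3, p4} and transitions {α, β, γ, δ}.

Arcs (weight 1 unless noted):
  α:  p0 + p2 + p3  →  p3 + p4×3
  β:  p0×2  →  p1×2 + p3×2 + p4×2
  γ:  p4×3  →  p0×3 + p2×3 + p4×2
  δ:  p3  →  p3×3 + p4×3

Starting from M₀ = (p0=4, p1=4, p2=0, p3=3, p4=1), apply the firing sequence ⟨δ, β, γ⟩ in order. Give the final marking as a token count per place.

step 1: fire δ:  (p0=4, p1=4, p2=0, p3=3, p4=1) → (p0=4, p1=4, p2=0, p3=5, p4=4)
step 2: fire β:  (p0=4, p1=4, p2=0, p3=5, p4=4) → (p0=2, p1=6, p2=0, p3=7, p4=6)
step 3: fire γ:  (p0=2, p1=6, p2=0, p3=7, p4=6) → (p0=5, p1=6, p2=3, p3=7, p4=5)

(p0=5, p1=6, p2=3, p3=7, p4=5)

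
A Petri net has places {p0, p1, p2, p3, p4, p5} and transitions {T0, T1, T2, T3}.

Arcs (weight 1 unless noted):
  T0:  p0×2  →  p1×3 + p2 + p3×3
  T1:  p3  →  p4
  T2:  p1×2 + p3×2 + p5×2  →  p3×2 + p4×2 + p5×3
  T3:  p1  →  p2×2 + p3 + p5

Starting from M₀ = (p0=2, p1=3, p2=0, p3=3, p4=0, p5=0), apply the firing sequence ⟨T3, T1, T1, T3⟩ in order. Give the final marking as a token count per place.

(p0=2, p1=1, p2=4, p3=3, p4=2, p5=2)

step 1: fire T3:  (p0=2, p1=3, p2=0, p3=3, p4=0, p5=0) → (p0=2, p1=2, p2=2, p3=4, p4=0, p5=1)
step 2: fire T1:  (p0=2, p1=2, p2=2, p3=4, p4=0, p5=1) → (p0=2, p1=2, p2=2, p3=3, p4=1, p5=1)
step 3: fire T1:  (p0=2, p1=2, p2=2, p3=3, p4=1, p5=1) → (p0=2, p1=2, p2=2, p3=2, p4=2, p5=1)
step 4: fire T3:  (p0=2, p1=2, p2=2, p3=2, p4=2, p5=1) → (p0=2, p1=1, p2=4, p3=3, p4=2, p5=2)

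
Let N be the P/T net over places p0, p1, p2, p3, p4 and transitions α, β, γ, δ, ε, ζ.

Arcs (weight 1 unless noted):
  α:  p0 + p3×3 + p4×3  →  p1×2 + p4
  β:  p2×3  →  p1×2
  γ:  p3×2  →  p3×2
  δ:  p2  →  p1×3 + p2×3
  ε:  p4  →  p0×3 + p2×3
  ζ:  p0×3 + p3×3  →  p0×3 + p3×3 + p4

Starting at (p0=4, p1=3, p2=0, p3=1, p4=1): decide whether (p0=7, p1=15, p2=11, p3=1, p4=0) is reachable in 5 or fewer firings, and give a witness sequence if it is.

step 1: fire ε:  (p0=4, p1=3, p2=0, p3=1, p4=1) → (p0=7, p1=3, p2=3, p3=1, p4=0)
step 2: fire δ:  (p0=7, p1=3, p2=3, p3=1, p4=0) → (p0=7, p1=6, p2=5, p3=1, p4=0)
step 3: fire δ:  (p0=7, p1=6, p2=5, p3=1, p4=0) → (p0=7, p1=9, p2=7, p3=1, p4=0)
step 4: fire δ:  (p0=7, p1=9, p2=7, p3=1, p4=0) → (p0=7, p1=12, p2=9, p3=1, p4=0)
step 5: fire δ:  (p0=7, p1=12, p2=9, p3=1, p4=0) → (p0=7, p1=15, p2=11, p3=1, p4=0)

YES — reachable via ⟨ε, δ, δ, δ, δ⟩ (5 firings)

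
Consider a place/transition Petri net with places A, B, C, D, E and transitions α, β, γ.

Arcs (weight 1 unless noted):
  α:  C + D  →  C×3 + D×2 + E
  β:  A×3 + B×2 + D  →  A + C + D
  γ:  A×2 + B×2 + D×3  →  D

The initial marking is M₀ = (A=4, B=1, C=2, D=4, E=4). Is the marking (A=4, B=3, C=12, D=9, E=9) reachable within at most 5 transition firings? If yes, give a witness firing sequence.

NO — not reachable within 5 firings

depth 0: 1 marking
depth 1: 2 markings reached so far
depth 2: 3 markings reached so far
depth 3: 4 markings reached so far
depth 4: 5 markings reached so far
depth 5: 6 markings reached so far
target is not among the 6 markings reachable within 5 steps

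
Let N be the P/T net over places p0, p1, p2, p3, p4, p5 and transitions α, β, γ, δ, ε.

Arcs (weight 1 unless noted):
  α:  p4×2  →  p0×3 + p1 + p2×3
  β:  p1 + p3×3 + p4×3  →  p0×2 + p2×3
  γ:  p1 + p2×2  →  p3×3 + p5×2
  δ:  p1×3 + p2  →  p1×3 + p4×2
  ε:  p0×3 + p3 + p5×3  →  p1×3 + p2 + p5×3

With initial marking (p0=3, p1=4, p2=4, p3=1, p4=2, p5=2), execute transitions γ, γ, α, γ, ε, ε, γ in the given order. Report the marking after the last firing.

(p0=0, p1=7, p2=1, p3=11, p4=0, p5=10)

step 1: fire γ:  (p0=3, p1=4, p2=4, p3=1, p4=2, p5=2) → (p0=3, p1=3, p2=2, p3=4, p4=2, p5=4)
step 2: fire γ:  (p0=3, p1=3, p2=2, p3=4, p4=2, p5=4) → (p0=3, p1=2, p2=0, p3=7, p4=2, p5=6)
step 3: fire α:  (p0=3, p1=2, p2=0, p3=7, p4=2, p5=6) → (p0=6, p1=3, p2=3, p3=7, p4=0, p5=6)
step 4: fire γ:  (p0=6, p1=3, p2=3, p3=7, p4=0, p5=6) → (p0=6, p1=2, p2=1, p3=10, p4=0, p5=8)
step 5: fire ε:  (p0=6, p1=2, p2=1, p3=10, p4=0, p5=8) → (p0=3, p1=5, p2=2, p3=9, p4=0, p5=8)
step 6: fire ε:  (p0=3, p1=5, p2=2, p3=9, p4=0, p5=8) → (p0=0, p1=8, p2=3, p3=8, p4=0, p5=8)
step 7: fire γ:  (p0=0, p1=8, p2=3, p3=8, p4=0, p5=8) → (p0=0, p1=7, p2=1, p3=11, p4=0, p5=10)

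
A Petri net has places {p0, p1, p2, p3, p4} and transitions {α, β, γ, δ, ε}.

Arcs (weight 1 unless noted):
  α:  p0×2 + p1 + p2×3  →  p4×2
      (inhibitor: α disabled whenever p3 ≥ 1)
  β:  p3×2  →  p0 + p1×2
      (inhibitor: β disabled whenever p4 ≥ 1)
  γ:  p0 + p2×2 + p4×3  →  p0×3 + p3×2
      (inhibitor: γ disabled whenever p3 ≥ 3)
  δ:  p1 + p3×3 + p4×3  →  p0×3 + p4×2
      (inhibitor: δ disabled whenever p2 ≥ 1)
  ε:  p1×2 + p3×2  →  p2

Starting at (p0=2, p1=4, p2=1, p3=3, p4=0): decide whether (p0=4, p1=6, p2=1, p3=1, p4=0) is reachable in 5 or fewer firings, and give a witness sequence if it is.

depth 0: 1 marking
depth 1: 3 markings reached so far
depth 2: 3 markings reached so far
(frontier empty at depth 2; search complete)
target is not among the 3 markings reachable within 5 steps

NO — not reachable within 5 firings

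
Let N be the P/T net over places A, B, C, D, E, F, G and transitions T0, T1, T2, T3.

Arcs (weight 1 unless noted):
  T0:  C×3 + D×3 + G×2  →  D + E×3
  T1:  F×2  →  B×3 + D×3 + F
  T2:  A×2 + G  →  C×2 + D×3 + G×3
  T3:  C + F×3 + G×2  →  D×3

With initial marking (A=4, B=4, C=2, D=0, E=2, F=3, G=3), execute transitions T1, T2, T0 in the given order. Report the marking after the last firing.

(A=2, B=7, C=1, D=4, E=5, F=2, G=3)

step 1: fire T1:  (A=4, B=4, C=2, D=0, E=2, F=3, G=3) → (A=4, B=7, C=2, D=3, E=2, F=2, G=3)
step 2: fire T2:  (A=4, B=7, C=2, D=3, E=2, F=2, G=3) → (A=2, B=7, C=4, D=6, E=2, F=2, G=5)
step 3: fire T0:  (A=2, B=7, C=4, D=6, E=2, F=2, G=5) → (A=2, B=7, C=1, D=4, E=5, F=2, G=3)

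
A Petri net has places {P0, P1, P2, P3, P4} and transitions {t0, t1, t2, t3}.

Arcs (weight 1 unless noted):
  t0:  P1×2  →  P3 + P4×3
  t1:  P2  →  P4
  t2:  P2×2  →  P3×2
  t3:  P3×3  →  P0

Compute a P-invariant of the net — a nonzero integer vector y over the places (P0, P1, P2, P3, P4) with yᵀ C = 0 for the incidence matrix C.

Incidence matrix C (rows=places, cols=transitions):
       t0   t1   t2   t3
   P0   0    0    0    1
   P1  -2    0    0    0
   P2   0   -1   -2    0
   P3   1    0    2   -3
   P4   3    1    0    0

Candidate y = [3, 2, 1, 1, 1]; check y·C column-wise:
  col t0: 3·0 + 2·-2 + 1·0 + 1·1 + 1·3 = 0
  col t1: 3·0 + 2·0 + 1·-1 + 1·0 + 1·1 = 0
  col t2: 3·0 + 2·0 + 1·-2 + 1·2 + 1·0 = 0
  col t3: 3·1 + 2·0 + 1·0 + 1·-3 + 1·0 = 0

y = (P0:3, P1:2, P2:1, P3:1, P4:1)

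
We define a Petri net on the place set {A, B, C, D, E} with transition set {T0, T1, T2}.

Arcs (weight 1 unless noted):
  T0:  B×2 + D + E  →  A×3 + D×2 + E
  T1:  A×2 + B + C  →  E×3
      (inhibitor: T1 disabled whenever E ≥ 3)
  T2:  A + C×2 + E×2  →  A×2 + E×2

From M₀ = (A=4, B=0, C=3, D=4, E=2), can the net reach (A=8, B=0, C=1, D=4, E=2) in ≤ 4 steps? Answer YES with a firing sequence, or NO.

NO — not reachable within 4 firings

depth 0: 1 marking
depth 1: 2 markings reached so far
depth 2: 2 markings reached so far
(frontier empty at depth 2; search complete)
target is not among the 2 markings reachable within 4 steps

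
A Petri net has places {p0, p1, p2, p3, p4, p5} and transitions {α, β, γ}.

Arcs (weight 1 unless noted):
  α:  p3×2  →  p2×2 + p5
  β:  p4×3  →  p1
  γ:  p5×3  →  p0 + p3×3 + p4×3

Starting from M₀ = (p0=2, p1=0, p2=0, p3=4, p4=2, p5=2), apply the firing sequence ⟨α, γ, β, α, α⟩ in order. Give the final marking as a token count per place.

step 1: fire α:  (p0=2, p1=0, p2=0, p3=4, p4=2, p5=2) → (p0=2, p1=0, p2=2, p3=2, p4=2, p5=3)
step 2: fire γ:  (p0=2, p1=0, p2=2, p3=2, p4=2, p5=3) → (p0=3, p1=0, p2=2, p3=5, p4=5, p5=0)
step 3: fire β:  (p0=3, p1=0, p2=2, p3=5, p4=5, p5=0) → (p0=3, p1=1, p2=2, p3=5, p4=2, p5=0)
step 4: fire α:  (p0=3, p1=1, p2=2, p3=5, p4=2, p5=0) → (p0=3, p1=1, p2=4, p3=3, p4=2, p5=1)
step 5: fire α:  (p0=3, p1=1, p2=4, p3=3, p4=2, p5=1) → (p0=3, p1=1, p2=6, p3=1, p4=2, p5=2)

(p0=3, p1=1, p2=6, p3=1, p4=2, p5=2)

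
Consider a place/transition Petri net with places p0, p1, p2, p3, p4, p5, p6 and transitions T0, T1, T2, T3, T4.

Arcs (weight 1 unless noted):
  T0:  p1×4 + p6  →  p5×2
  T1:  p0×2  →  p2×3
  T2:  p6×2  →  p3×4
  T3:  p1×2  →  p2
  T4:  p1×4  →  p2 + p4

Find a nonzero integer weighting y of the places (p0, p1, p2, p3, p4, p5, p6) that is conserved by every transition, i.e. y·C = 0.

Incidence matrix C (rows=places, cols=transitions):
       T0   T1   T2   T3   T4
   p0   0   -2    0    0    0
   p1  -4    0    0   -2   -4
   p2   0    3    0    1    1
   p3   0    0    4    0    0
   p4   0    0    0    0    1
   p5   2    0    0    0    0
   p6  -1    0   -2    0    0

Candidate y = [3, 1, 2, 0, 2, 2, 0]; check y·C column-wise:
  col T0: 3·0 + 1·-4 + 2·0 + 2·0 + 2·2 + 0·-1 = 0
  col T1: 3·-2 + 1·0 + 2·3 + 2·0 + 2·0 = 0
  col T2: 3·0 + 1·0 + 2·0 + 0·4 + 2·0 + 2·0 + 0·-2 = 0
  col T3: 3·0 + 1·-2 + 2·1 + 2·0 + 2·0 = 0
  col T4: 3·0 + 1·-4 + 2·1 + 2·1 + 2·0 = 0

y = (p0:3, p1:1, p2:2, p3:0, p4:2, p5:2, p6:0)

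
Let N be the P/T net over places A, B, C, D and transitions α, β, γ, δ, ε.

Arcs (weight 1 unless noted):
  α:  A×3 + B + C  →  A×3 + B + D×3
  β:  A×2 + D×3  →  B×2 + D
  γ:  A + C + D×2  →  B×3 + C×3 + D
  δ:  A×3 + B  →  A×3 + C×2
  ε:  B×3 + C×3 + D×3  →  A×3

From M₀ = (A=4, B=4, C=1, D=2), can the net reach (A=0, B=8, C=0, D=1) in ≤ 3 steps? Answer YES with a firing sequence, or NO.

step 1: fire α:  (A=4, B=4, C=1, D=2) → (A=4, B=4, C=0, D=5)
step 2: fire β:  (A=4, B=4, C=0, D=5) → (A=2, B=6, C=0, D=3)
step 3: fire β:  (A=2, B=6, C=0, D=3) → (A=0, B=8, C=0, D=1)

YES — reachable via ⟨α, β, β⟩ (3 firings)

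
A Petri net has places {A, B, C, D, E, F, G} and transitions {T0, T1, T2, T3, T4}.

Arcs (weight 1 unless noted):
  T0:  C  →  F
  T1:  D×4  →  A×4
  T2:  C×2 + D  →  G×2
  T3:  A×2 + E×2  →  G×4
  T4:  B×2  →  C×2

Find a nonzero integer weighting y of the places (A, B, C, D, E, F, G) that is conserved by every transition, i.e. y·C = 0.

y = (A:2, B:-1, C:-1, D:2, E:-2, F:-1, G:0)

Incidence matrix C (rows=places, cols=transitions):
       T0   T1   T2   T3   T4
    A   0    4    0   -2    0
    B   0    0    0    0   -2
    C  -1    0   -2    0    2
    D   0   -4   -1    0    0
    E   0    0    0   -2    0
    F   1    0    0    0    0
    G   0    0    2    4    0

Candidate y = [2, -1, -1, 2, -2, -1, 0]; check y·C column-wise:
  col T0: 2·0 + -1·0 + -1·-1 + 2·0 + -2·0 + -1·1 = 0
  col T1: 2·4 + -1·0 + -1·0 + 2·-4 + -2·0 + -1·0 = 0
  col T2: 2·0 + -1·0 + -1·-2 + 2·-1 + -2·0 + -1·0 + 0·2 = 0
  col T3: 2·-2 + -1·0 + -1·0 + 2·0 + -2·-2 + -1·0 + 0·4 = 0
  col T4: 2·0 + -1·-2 + -1·2 + 2·0 + -2·0 + -1·0 = 0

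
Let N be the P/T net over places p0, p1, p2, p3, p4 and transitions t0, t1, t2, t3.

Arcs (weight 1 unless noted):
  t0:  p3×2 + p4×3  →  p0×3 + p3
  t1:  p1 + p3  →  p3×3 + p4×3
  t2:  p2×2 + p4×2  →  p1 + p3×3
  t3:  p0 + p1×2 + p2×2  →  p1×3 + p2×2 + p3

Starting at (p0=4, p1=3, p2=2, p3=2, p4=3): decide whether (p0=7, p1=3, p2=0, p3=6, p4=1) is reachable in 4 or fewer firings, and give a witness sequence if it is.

step 1: fire t0:  (p0=4, p1=3, p2=2, p3=2, p4=3) → (p0=7, p1=3, p2=2, p3=1, p4=0)
step 2: fire t1:  (p0=7, p1=3, p2=2, p3=1, p4=0) → (p0=7, p1=2, p2=2, p3=3, p4=3)
step 3: fire t2:  (p0=7, p1=2, p2=2, p3=3, p4=3) → (p0=7, p1=3, p2=0, p3=6, p4=1)

YES — reachable via ⟨t0, t1, t2⟩ (3 firings)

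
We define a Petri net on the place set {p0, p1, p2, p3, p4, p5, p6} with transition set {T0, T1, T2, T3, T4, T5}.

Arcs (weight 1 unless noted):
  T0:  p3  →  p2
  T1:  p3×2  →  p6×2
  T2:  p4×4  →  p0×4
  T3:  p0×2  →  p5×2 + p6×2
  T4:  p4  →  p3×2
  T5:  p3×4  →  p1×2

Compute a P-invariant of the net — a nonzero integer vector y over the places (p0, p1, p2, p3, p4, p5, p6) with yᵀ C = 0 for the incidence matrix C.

y = (p0:2, p1:2, p2:1, p3:1, p4:2, p5:1, p6:1)

Incidence matrix C (rows=places, cols=transitions):
       T0   T1   T2   T3   T4   T5
   p0   0    0    4   -2    0    0
   p1   0    0    0    0    0    2
   p2   1    0    0    0    0    0
   p3  -1   -2    0    0    2   -4
   p4   0    0   -4    0   -1    0
   p5   0    0    0    2    0    0
   p6   0    2    0    2    0    0

Candidate y = [2, 2, 1, 1, 2, 1, 1]; check y·C column-wise:
  col T0: 2·0 + 2·0 + 1·1 + 1·-1 + 2·0 + 1·0 + 1·0 = 0
  col T1: 2·0 + 2·0 + 1·0 + 1·-2 + 2·0 + 1·0 + 1·2 = 0
  col T2: 2·4 + 2·0 + 1·0 + 1·0 + 2·-4 + 1·0 + 1·0 = 0
  col T3: 2·-2 + 2·0 + 1·0 + 1·0 + 2·0 + 1·2 + 1·2 = 0
  col T4: 2·0 + 2·0 + 1·0 + 1·2 + 2·-1 + 1·0 + 1·0 = 0
  col T5: 2·0 + 2·2 + 1·0 + 1·-4 + 2·0 + 1·0 + 1·0 = 0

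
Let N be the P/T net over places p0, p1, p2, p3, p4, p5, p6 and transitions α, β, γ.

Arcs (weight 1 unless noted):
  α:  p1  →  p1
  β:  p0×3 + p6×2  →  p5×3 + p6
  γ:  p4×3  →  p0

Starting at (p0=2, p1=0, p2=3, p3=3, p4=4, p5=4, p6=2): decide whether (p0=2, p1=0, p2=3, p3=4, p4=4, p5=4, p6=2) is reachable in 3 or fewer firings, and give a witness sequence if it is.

NO — not reachable within 3 firings

depth 0: 1 marking
depth 1: 2 markings reached so far
depth 2: 3 markings reached so far
depth 3: 3 markings reached so far
(frontier empty at depth 3; search complete)
target is not among the 3 markings reachable within 3 steps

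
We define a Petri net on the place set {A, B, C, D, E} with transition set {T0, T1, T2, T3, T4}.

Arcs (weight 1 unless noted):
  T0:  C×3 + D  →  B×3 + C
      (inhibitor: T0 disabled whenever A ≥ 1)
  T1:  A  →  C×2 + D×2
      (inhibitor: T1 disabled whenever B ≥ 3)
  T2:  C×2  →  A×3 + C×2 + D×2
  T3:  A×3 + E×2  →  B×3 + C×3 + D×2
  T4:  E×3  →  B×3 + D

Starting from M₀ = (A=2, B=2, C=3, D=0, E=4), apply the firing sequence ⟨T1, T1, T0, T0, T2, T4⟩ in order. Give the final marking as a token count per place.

(A=3, B=11, C=3, D=5, E=1)

step 1: fire T1:  (A=2, B=2, C=3, D=0, E=4) → (A=1, B=2, C=5, D=2, E=4)
step 2: fire T1:  (A=1, B=2, C=5, D=2, E=4) → (A=0, B=2, C=7, D=4, E=4)
step 3: fire T0:  (A=0, B=2, C=7, D=4, E=4) → (A=0, B=5, C=5, D=3, E=4)
step 4: fire T0:  (A=0, B=5, C=5, D=3, E=4) → (A=0, B=8, C=3, D=2, E=4)
step 5: fire T2:  (A=0, B=8, C=3, D=2, E=4) → (A=3, B=8, C=3, D=4, E=4)
step 6: fire T4:  (A=3, B=8, C=3, D=4, E=4) → (A=3, B=11, C=3, D=5, E=1)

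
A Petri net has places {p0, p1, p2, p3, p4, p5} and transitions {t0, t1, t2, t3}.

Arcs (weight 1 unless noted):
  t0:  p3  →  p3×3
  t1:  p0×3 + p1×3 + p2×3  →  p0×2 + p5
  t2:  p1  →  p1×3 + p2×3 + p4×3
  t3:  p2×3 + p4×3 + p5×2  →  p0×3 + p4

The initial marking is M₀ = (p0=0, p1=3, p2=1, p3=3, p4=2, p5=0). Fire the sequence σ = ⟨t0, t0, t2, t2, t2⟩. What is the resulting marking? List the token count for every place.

(p0=0, p1=9, p2=10, p3=7, p4=11, p5=0)

step 1: fire t0:  (p0=0, p1=3, p2=1, p3=3, p4=2, p5=0) → (p0=0, p1=3, p2=1, p3=5, p4=2, p5=0)
step 2: fire t0:  (p0=0, p1=3, p2=1, p3=5, p4=2, p5=0) → (p0=0, p1=3, p2=1, p3=7, p4=2, p5=0)
step 3: fire t2:  (p0=0, p1=3, p2=1, p3=7, p4=2, p5=0) → (p0=0, p1=5, p2=4, p3=7, p4=5, p5=0)
step 4: fire t2:  (p0=0, p1=5, p2=4, p3=7, p4=5, p5=0) → (p0=0, p1=7, p2=7, p3=7, p4=8, p5=0)
step 5: fire t2:  (p0=0, p1=7, p2=7, p3=7, p4=8, p5=0) → (p0=0, p1=9, p2=10, p3=7, p4=11, p5=0)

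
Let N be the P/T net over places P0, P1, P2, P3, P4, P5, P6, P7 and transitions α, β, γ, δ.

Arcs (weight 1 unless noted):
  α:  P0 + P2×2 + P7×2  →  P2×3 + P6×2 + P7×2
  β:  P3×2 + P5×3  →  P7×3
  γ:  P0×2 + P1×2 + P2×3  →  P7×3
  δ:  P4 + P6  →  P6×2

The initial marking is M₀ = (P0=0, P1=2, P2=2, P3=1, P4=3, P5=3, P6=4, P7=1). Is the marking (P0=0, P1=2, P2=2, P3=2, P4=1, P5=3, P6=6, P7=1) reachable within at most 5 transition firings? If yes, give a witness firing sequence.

NO — not reachable within 5 firings

depth 0: 1 marking
depth 1: 2 markings reached so far
depth 2: 3 markings reached so far
depth 3: 4 markings reached so far
depth 4: 4 markings reached so far
(frontier empty at depth 4; search complete)
target is not among the 4 markings reachable within 5 steps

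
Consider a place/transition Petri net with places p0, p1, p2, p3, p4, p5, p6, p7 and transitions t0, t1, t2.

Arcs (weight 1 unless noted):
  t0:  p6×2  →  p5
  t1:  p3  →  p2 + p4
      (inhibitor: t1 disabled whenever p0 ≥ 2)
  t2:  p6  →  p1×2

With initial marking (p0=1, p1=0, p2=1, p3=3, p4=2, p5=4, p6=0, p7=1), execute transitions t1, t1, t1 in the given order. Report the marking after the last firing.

step 1: fire t1:  (p0=1, p1=0, p2=1, p3=3, p4=2, p5=4, p6=0, p7=1) → (p0=1, p1=0, p2=2, p3=2, p4=3, p5=4, p6=0, p7=1)
step 2: fire t1:  (p0=1, p1=0, p2=2, p3=2, p4=3, p5=4, p6=0, p7=1) → (p0=1, p1=0, p2=3, p3=1, p4=4, p5=4, p6=0, p7=1)
step 3: fire t1:  (p0=1, p1=0, p2=3, p3=1, p4=4, p5=4, p6=0, p7=1) → (p0=1, p1=0, p2=4, p3=0, p4=5, p5=4, p6=0, p7=1)

(p0=1, p1=0, p2=4, p3=0, p4=5, p5=4, p6=0, p7=1)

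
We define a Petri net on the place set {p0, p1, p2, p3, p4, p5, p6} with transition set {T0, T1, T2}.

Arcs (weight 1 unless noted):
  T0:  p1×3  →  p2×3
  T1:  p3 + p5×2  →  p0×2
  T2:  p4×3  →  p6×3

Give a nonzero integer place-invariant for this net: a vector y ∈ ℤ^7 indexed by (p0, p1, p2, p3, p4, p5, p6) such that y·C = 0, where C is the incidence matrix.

Incidence matrix C (rows=places, cols=transitions):
       T0   T1   T2
   p0   0    2    0
   p1  -3    0    0
   p2   3    0    0
   p3   0   -1    0
   p4   0    0   -3
   p5   0   -2    0
   p6   0    0    3

Candidate y = [0, 1, 1, 0, 0, 0, 0]; check y·C column-wise:
  col T0: 1·-3 + 1·3 = 0
  col T1: 0·2 + 1·0 + 1·0 + 0·-1 + 0·-2 = 0
  col T2: 1·0 + 1·0 + 0·-3 + 0·3 = 0

y = (p0:0, p1:1, p2:1, p3:0, p4:0, p5:0, p6:0)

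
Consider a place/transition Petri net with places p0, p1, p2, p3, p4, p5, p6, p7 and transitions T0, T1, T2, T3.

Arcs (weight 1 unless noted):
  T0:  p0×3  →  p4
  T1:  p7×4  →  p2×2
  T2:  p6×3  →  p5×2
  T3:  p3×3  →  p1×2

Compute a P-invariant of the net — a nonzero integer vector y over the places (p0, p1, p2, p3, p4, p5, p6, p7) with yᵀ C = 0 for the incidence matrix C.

Incidence matrix C (rows=places, cols=transitions):
       T0   T1   T2   T3
   p0  -3    0    0    0
   p1   0    0    0    2
   p2   0    2    0    0
   p3   0    0    0   -3
   p4   1    0    0    0
   p5   0    0    2    0
   p6   0    0   -3    0
   p7   0   -4    0    0

Candidate y = [0, 3, 0, 2, 0, 0, 0, 0]; check y·C column-wise:
  col T0: 0·-3 + 3·0 + 2·0 + 0·1 = 0
  col T1: 3·0 + 0·2 + 2·0 + 0·-4 = 0
  col T2: 3·0 + 2·0 + 0·2 + 0·-3 = 0
  col T3: 3·2 + 2·-3 = 0

y = (p0:0, p1:3, p2:0, p3:2, p4:0, p5:0, p6:0, p7:0)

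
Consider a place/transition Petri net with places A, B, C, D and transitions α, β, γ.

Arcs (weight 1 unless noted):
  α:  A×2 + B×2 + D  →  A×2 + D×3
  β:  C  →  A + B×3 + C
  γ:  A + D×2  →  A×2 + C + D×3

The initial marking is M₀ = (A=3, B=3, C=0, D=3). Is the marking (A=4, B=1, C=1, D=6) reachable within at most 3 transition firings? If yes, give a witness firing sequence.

step 1: fire α:  (A=3, B=3, C=0, D=3) → (A=3, B=1, C=0, D=5)
step 2: fire γ:  (A=3, B=1, C=0, D=5) → (A=4, B=1, C=1, D=6)

YES — reachable via ⟨α, γ⟩ (2 firings)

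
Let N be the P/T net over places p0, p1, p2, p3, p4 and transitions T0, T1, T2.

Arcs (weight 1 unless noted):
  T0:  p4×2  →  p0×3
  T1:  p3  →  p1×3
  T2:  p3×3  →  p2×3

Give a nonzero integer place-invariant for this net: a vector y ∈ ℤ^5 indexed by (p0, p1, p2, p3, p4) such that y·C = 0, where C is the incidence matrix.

Incidence matrix C (rows=places, cols=transitions):
       T0   T1   T2
   p0   3    0    0
   p1   0    3    0
   p2   0    0    3
   p3   0   -1   -3
   p4  -2    0    0

Candidate y = [0, 1, 3, 3, 0]; check y·C column-wise:
  col T0: 0·3 + 1·0 + 3·0 + 3·0 + 0·-2 = 0
  col T1: 1·3 + 3·0 + 3·-1 = 0
  col T2: 1·0 + 3·3 + 3·-3 = 0

y = (p0:0, p1:1, p2:3, p3:3, p4:0)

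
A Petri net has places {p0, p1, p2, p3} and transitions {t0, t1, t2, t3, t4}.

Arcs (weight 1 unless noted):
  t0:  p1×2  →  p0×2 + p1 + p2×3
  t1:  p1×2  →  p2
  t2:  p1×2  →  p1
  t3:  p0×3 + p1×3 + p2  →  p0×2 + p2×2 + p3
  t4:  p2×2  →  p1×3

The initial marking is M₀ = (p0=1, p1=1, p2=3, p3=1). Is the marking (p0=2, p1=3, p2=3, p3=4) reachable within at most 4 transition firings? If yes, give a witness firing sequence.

NO — not reachable within 4 firings

depth 0: 1 marking
depth 1: 2 markings reached so far
depth 2: 5 markings reached so far
depth 3: 14 markings reached so far
depth 4: 27 markings reached so far
target is not among the 27 markings reachable within 4 steps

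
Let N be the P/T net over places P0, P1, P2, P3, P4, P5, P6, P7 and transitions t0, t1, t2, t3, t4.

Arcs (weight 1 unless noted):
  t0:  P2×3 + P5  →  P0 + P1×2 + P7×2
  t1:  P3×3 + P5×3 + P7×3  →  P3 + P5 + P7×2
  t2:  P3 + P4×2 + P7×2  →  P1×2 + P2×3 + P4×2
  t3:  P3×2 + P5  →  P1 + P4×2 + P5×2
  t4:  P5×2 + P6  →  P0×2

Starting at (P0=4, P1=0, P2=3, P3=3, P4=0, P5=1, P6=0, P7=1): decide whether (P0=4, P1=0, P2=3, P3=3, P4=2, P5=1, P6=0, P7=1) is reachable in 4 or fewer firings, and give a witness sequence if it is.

NO — not reachable within 4 firings

depth 0: 1 marking
depth 1: 3 markings reached so far
depth 2: 4 markings reached so far
depth 3: 5 markings reached so far
depth 4: 6 markings reached so far
target is not among the 6 markings reachable within 4 steps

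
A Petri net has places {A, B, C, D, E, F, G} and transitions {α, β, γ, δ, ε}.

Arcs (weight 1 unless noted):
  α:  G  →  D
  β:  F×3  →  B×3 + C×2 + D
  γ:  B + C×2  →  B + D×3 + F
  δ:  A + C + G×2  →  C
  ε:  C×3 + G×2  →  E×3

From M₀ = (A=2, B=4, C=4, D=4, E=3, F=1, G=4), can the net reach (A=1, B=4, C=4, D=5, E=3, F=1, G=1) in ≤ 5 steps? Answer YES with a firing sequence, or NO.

YES — reachable via ⟨α, δ⟩ (2 firings)

step 1: fire α:  (A=2, B=4, C=4, D=4, E=3, F=1, G=4) → (A=2, B=4, C=4, D=5, E=3, F=1, G=3)
step 2: fire δ:  (A=2, B=4, C=4, D=5, E=3, F=1, G=3) → (A=1, B=4, C=4, D=5, E=3, F=1, G=1)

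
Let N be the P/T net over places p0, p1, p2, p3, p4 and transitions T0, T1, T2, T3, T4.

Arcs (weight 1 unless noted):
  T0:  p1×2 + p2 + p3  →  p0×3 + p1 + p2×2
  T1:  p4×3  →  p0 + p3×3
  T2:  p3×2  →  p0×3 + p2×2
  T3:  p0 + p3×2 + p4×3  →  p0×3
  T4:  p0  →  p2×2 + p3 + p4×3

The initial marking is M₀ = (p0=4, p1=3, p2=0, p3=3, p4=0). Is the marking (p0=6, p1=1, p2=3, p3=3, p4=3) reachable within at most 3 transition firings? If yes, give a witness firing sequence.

NO — not reachable within 3 firings

depth 0: 1 marking
depth 1: 3 markings reached so far
depth 2: 9 markings reached so far
depth 3: 21 markings reached so far
target is not among the 21 markings reachable within 3 steps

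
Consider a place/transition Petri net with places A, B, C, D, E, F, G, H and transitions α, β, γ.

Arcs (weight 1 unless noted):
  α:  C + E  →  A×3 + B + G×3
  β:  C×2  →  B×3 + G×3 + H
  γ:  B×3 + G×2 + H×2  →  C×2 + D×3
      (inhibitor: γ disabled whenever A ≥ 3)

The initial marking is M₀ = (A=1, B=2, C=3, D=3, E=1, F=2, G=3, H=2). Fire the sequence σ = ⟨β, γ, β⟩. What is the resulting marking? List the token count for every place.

(A=1, B=5, C=1, D=6, E=1, F=2, G=7, H=2)

step 1: fire β:  (A=1, B=2, C=3, D=3, E=1, F=2, G=3, H=2) → (A=1, B=5, C=1, D=3, E=1, F=2, G=6, H=3)
step 2: fire γ:  (A=1, B=5, C=1, D=3, E=1, F=2, G=6, H=3) → (A=1, B=2, C=3, D=6, E=1, F=2, G=4, H=1)
step 3: fire β:  (A=1, B=2, C=3, D=6, E=1, F=2, G=4, H=1) → (A=1, B=5, C=1, D=6, E=1, F=2, G=7, H=2)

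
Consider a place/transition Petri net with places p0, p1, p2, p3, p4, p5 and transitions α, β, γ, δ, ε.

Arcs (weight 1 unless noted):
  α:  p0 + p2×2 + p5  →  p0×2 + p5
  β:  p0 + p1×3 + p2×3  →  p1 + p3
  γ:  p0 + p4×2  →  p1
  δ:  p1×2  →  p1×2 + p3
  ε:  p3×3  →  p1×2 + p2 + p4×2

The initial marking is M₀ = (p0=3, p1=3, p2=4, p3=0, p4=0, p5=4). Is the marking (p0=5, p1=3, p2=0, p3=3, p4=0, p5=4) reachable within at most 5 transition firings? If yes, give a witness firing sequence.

step 1: fire α:  (p0=3, p1=3, p2=4, p3=0, p4=0, p5=4) → (p0=4, p1=3, p2=2, p3=0, p4=0, p5=4)
step 2: fire α:  (p0=4, p1=3, p2=2, p3=0, p4=0, p5=4) → (p0=5, p1=3, p2=0, p3=0, p4=0, p5=4)
step 3: fire δ:  (p0=5, p1=3, p2=0, p3=0, p4=0, p5=4) → (p0=5, p1=3, p2=0, p3=1, p4=0, p5=4)
step 4: fire δ:  (p0=5, p1=3, p2=0, p3=1, p4=0, p5=4) → (p0=5, p1=3, p2=0, p3=2, p4=0, p5=4)
step 5: fire δ:  (p0=5, p1=3, p2=0, p3=2, p4=0, p5=4) → (p0=5, p1=3, p2=0, p3=3, p4=0, p5=4)

YES — reachable via ⟨α, α, δ, δ, δ⟩ (5 firings)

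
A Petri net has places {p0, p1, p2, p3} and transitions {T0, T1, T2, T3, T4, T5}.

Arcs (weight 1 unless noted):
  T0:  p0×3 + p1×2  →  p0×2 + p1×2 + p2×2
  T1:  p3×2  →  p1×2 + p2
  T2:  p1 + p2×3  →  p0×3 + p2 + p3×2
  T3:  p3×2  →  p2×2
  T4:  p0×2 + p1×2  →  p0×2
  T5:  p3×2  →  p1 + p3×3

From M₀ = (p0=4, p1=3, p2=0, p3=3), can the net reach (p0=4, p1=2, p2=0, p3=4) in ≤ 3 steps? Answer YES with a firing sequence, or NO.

step 1: fire T4:  (p0=4, p1=3, p2=0, p3=3) → (p0=4, p1=1, p2=0, p3=3)
step 2: fire T5:  (p0=4, p1=1, p2=0, p3=3) → (p0=4, p1=2, p2=0, p3=4)

YES — reachable via ⟨T4, T5⟩ (2 firings)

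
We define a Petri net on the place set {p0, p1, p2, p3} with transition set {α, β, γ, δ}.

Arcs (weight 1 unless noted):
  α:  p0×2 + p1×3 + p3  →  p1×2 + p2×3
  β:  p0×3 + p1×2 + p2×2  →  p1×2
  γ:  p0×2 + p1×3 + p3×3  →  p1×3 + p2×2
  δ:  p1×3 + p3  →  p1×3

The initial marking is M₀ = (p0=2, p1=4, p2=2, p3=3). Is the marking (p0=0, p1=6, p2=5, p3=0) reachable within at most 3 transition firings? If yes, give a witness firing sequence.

NO — not reachable within 3 firings

depth 0: 1 marking
depth 1: 4 markings reached so far
depth 2: 6 markings reached so far
depth 3: 8 markings reached so far
target is not among the 8 markings reachable within 3 steps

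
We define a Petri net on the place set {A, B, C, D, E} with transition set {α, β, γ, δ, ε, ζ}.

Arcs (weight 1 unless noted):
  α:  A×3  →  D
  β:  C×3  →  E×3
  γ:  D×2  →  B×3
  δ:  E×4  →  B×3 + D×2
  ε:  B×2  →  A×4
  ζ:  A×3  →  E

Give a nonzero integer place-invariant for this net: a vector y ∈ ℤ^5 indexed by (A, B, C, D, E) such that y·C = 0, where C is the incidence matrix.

y = (A:1, B:2, C:3, D:3, E:3)

Incidence matrix C (rows=places, cols=transitions):
        α    β    γ    δ    ε    ζ
    A  -3    0    0    0    4   -3
    B   0    0    3    3   -2    0
    C   0   -3    0    0    0    0
    D   1    0   -2    2    0    0
    E   0    3    0   -4    0    1

Candidate y = [1, 2, 3, 3, 3]; check y·C column-wise:
  col α: 1·-3 + 2·0 + 3·0 + 3·1 + 3·0 = 0
  col β: 1·0 + 2·0 + 3·-3 + 3·0 + 3·3 = 0
  col γ: 1·0 + 2·3 + 3·0 + 3·-2 + 3·0 = 0
  col δ: 1·0 + 2·3 + 3·0 + 3·2 + 3·-4 = 0
  col ε: 1·4 + 2·-2 + 3·0 + 3·0 + 3·0 = 0
  col ζ: 1·-3 + 2·0 + 3·0 + 3·0 + 3·1 = 0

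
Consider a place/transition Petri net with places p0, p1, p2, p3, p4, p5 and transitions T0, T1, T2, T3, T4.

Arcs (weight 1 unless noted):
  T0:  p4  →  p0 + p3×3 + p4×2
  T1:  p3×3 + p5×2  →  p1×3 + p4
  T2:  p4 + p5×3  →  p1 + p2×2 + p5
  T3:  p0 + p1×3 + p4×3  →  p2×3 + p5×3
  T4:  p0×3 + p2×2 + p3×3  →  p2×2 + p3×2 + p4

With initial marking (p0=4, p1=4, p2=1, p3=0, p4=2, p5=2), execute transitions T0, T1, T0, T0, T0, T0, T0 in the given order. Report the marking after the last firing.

(p0=10, p1=7, p2=1, p3=15, p4=9, p5=0)

step 1: fire T0:  (p0=4, p1=4, p2=1, p3=0, p4=2, p5=2) → (p0=5, p1=4, p2=1, p3=3, p4=3, p5=2)
step 2: fire T1:  (p0=5, p1=4, p2=1, p3=3, p4=3, p5=2) → (p0=5, p1=7, p2=1, p3=0, p4=4, p5=0)
step 3: fire T0:  (p0=5, p1=7, p2=1, p3=0, p4=4, p5=0) → (p0=6, p1=7, p2=1, p3=3, p4=5, p5=0)
step 4: fire T0:  (p0=6, p1=7, p2=1, p3=3, p4=5, p5=0) → (p0=7, p1=7, p2=1, p3=6, p4=6, p5=0)
step 5: fire T0:  (p0=7, p1=7, p2=1, p3=6, p4=6, p5=0) → (p0=8, p1=7, p2=1, p3=9, p4=7, p5=0)
step 6: fire T0:  (p0=8, p1=7, p2=1, p3=9, p4=7, p5=0) → (p0=9, p1=7, p2=1, p3=12, p4=8, p5=0)
step 7: fire T0:  (p0=9, p1=7, p2=1, p3=12, p4=8, p5=0) → (p0=10, p1=7, p2=1, p3=15, p4=9, p5=0)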